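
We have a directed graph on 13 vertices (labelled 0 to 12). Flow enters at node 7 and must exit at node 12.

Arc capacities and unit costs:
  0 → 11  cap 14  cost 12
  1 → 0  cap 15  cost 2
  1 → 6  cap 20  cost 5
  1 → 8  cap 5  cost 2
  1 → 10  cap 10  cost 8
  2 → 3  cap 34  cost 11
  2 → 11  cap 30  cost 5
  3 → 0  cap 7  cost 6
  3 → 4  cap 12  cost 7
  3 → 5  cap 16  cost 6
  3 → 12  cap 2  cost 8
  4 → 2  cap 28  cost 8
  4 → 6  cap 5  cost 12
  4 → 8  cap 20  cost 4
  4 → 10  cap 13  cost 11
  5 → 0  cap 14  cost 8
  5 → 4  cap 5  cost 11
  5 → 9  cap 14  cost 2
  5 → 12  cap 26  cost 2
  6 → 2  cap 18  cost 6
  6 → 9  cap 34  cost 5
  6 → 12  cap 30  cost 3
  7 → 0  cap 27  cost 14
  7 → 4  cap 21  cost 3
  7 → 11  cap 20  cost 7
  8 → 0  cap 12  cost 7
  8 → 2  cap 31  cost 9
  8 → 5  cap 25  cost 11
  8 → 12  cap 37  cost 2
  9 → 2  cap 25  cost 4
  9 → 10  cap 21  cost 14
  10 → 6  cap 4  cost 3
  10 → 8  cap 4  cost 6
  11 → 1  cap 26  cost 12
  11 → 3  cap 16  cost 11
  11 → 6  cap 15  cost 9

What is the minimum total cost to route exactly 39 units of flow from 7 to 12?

Minimum cost for 39 units: 552

shortest-cost path #1: 7→4→8→12 push 20 @ unit cost 9 (adds 180)
shortest-cost path #2: 7→4→6→12 push 1 @ unit cost 18 (adds 18)
shortest-cost path #3: 7→11→6→12 push 15 @ unit cost 19 (adds 285)
shortest-cost path #4: 7→11→1→8→12 push 3 @ unit cost 23 (adds 69)
total cost = 552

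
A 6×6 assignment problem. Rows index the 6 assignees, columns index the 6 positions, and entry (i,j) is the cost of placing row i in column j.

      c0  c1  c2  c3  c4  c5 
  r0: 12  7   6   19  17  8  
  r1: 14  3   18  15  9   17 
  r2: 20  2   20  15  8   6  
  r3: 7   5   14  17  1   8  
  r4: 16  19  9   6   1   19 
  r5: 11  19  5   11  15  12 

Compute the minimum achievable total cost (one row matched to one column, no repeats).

Minimum assignment cost: 33

one of 2 optimal assignments: row0→col0 (cost 12), row1→col1 (cost 3), row2→col5 (cost 6), row3→col4 (cost 1), row4→col3 (cost 6), row5→col2 (cost 5)
total = 12 + 3 + 6 + 1 + 6 + 5 = 33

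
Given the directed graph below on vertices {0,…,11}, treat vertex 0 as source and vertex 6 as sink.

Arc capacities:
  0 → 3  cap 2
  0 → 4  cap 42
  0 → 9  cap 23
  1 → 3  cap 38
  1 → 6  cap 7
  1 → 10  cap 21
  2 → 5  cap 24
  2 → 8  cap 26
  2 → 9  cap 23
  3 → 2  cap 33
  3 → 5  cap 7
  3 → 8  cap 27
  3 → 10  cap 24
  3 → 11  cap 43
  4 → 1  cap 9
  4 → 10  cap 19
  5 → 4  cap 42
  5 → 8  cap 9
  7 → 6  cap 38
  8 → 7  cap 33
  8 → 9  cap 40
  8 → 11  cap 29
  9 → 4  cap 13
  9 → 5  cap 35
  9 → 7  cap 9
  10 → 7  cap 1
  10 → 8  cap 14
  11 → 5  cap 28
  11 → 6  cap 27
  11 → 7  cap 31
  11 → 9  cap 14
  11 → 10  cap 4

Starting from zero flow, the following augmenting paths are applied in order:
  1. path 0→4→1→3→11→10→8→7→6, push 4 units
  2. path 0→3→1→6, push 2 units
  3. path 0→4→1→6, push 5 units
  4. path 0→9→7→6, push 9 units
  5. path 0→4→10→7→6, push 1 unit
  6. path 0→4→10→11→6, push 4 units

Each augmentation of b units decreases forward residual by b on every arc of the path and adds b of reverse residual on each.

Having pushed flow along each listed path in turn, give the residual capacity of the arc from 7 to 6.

after path 1 (0→4→1→3→11→10→8→7→6, push 4): res(7,6)=34
after path 2 (0→3→1→6, push 2): res(7,6)=34
after path 3 (0→4→1→6, push 5): res(7,6)=34
after path 4 (0→9→7→6, push 9): res(7,6)=25
after path 5 (0→4→10→7→6, push 1): res(7,6)=24
after path 6 (0→4→10→11→6, push 4): res(7,6)=24

Residual capacity of (7,6): 24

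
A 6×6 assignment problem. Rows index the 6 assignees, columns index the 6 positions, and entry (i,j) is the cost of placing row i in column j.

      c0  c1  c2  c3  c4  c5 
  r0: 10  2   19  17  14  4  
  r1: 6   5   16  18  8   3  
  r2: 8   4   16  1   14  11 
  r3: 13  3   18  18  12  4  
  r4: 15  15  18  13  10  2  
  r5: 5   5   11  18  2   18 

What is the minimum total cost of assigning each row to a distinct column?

optimal assignment: row0→col1 (cost 2), row1→col0 (cost 6), row2→col3 (cost 1), row3→col2 (cost 18), row4→col5 (cost 2), row5→col4 (cost 2)
total = 2 + 6 + 1 + 18 + 2 + 2 = 31

Minimum assignment cost: 31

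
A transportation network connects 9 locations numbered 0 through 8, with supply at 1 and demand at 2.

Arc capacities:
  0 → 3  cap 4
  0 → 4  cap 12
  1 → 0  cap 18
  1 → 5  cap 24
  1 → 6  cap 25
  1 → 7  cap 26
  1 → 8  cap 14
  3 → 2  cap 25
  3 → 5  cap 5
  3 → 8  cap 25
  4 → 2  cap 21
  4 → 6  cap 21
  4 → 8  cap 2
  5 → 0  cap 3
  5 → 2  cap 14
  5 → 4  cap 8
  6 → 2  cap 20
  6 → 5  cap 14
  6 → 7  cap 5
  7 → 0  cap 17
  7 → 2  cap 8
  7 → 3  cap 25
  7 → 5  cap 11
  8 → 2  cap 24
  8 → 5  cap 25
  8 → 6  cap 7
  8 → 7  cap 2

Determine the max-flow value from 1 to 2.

augment #1: 1→5→2 bottleneck 14, total now 14
augment #2: 1→6→2 bottleneck 20, total now 34
augment #3: 1→7→2 bottleneck 8, total now 42
augment #4: 1→8→2 bottleneck 14, total now 56
augment #5: 1→0→3→2 bottleneck 4, total now 60
augment #6: 1→0→4→2 bottleneck 12, total now 72
augment #7: 1→5→4→2 bottleneck 8, total now 80
augment #8: 1→7→3→2 bottleneck 18, total now 98
augment #9: 1→6→7→3→2 bottleneck 3, total now 101
augment #10: 1→6→7→3→8→2 bottleneck 2, total now 103

Maximum flow value: 103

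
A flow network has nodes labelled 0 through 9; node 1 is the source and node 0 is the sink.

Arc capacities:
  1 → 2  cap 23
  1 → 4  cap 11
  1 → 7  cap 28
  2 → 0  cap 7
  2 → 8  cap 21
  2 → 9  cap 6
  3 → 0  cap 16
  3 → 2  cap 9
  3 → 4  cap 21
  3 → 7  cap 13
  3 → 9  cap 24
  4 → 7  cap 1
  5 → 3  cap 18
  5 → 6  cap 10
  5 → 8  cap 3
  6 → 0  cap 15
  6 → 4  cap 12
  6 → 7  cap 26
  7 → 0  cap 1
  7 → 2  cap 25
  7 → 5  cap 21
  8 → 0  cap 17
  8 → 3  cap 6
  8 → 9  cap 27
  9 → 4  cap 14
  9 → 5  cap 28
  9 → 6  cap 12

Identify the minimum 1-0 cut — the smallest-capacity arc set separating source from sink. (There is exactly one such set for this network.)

augment #1: 1→2→0 push 7
augment #2: 1→7→0 push 1
augment #3: 1→2→8→0 push 16
augment #4: 1→7→2→8→0 push 1
augment #5: 1→7→5→3→0 push 16
augment #6: 1→7→5→6→0 push 5
augment #7: 1→7→2→9→6→0 push 5
augment #8: 1→4→7→2→9→6→0 push 1
max flow = 52; residual-reachable set from 1 gives S-side
cut edges (S→T): {(1,2), (1,7), (4,7)} total cap 52

Min-cut arcs: {(1,2), (1,7), (4,7)} (total capacity 52)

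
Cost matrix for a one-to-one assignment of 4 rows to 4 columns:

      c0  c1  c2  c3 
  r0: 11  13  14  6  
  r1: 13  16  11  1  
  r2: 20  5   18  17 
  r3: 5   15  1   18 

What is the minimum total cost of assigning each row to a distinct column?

Minimum assignment cost: 18

optimal assignment: row0→col0 (cost 11), row1→col3 (cost 1), row2→col1 (cost 5), row3→col2 (cost 1)
total = 11 + 1 + 5 + 1 = 18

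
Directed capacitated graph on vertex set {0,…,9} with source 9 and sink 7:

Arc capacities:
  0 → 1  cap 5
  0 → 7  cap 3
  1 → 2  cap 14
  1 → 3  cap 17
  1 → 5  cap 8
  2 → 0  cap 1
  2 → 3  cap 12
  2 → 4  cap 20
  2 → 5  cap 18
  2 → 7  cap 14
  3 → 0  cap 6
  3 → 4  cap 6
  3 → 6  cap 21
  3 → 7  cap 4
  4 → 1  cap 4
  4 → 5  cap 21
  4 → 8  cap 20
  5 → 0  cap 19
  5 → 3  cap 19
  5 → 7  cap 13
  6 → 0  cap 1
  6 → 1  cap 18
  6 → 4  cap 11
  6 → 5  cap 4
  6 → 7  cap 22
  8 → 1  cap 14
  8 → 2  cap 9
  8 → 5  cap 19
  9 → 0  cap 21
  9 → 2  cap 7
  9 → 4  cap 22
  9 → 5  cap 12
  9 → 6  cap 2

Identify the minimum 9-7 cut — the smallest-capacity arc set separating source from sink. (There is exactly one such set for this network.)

Min-cut arcs: {(0,1), (0,7), (9,2), (9,4), (9,5), (9,6)} (total capacity 51)

augment #1: 9→0→7 push 3
augment #2: 9→2→7 push 7
augment #3: 9→5→7 push 12
augment #4: 9→6→7 push 2
augment #5: 9→4→5→7 push 1
augment #6: 9→0→1→2→7 push 5
augment #7: 9→4→1→2→7 push 2
augment #8: 9→4→1→3→7 push 2
augment #9: 9→4→5→3→7 push 2
augment #10: 9→4→5→3→6→7 push 15
max flow = 51; residual-reachable set from 9 gives S-side
cut edges (S→T): {(0,1), (0,7), (9,2), (9,4), (9,5), (9,6)} total cap 51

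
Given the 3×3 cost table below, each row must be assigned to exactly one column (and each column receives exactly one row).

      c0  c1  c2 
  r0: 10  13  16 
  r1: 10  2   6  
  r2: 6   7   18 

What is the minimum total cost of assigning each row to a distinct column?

Minimum assignment cost: 23

optimal assignment: row0→col0 (cost 10), row1→col2 (cost 6), row2→col1 (cost 7)
total = 10 + 6 + 7 = 23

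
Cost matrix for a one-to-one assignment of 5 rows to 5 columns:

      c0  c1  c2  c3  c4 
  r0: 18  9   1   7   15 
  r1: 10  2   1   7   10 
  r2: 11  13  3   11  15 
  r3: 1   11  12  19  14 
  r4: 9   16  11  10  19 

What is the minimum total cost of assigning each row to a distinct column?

optimal assignment: row0→col2 (cost 1), row1→col1 (cost 2), row2→col4 (cost 15), row3→col0 (cost 1), row4→col3 (cost 10)
total = 1 + 2 + 15 + 1 + 10 = 29

Minimum assignment cost: 29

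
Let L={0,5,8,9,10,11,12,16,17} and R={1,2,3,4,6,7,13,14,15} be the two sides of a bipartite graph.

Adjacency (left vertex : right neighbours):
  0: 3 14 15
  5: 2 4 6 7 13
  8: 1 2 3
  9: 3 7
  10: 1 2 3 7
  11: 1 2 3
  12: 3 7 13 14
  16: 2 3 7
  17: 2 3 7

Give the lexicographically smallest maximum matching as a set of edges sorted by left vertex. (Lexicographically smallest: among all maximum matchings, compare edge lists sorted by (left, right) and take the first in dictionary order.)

Lex-smallest maximum matching: {(0,14), (5,4), (8,1), (9,3), (10,2), (12,13), (16,7)}

|M| = 7 (so the lex-smallest maximum matching has 7 edges)
process left vertices in ascending order; for each, take the smallest-labelled available neighbour that still permits 7 edges overall, or leave it unmatched if none does
lex-smallest matching: {0-14, 5-4, 8-1, 9-3, 10-2, 12-13, 16-7}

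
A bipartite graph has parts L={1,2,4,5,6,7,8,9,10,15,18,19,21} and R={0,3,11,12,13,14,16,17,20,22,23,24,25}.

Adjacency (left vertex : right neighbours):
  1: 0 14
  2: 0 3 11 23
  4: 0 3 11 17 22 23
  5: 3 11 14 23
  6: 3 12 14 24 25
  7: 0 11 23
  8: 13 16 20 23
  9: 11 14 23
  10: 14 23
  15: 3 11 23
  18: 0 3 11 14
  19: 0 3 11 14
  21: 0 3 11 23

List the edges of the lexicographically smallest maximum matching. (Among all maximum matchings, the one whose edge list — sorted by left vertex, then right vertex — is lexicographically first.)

Lex-smallest maximum matching: {(1,0), (2,3), (4,17), (5,11), (6,12), (7,23), (8,13), (9,14)}

|M| = 8 (so the lex-smallest maximum matching has 8 edges)
process left vertices in ascending order; for each, take the smallest-labelled available neighbour that still permits 8 edges overall, or leave it unmatched if none does
lex-smallest matching: {1-0, 2-3, 4-17, 5-11, 6-12, 7-23, 8-13, 9-14}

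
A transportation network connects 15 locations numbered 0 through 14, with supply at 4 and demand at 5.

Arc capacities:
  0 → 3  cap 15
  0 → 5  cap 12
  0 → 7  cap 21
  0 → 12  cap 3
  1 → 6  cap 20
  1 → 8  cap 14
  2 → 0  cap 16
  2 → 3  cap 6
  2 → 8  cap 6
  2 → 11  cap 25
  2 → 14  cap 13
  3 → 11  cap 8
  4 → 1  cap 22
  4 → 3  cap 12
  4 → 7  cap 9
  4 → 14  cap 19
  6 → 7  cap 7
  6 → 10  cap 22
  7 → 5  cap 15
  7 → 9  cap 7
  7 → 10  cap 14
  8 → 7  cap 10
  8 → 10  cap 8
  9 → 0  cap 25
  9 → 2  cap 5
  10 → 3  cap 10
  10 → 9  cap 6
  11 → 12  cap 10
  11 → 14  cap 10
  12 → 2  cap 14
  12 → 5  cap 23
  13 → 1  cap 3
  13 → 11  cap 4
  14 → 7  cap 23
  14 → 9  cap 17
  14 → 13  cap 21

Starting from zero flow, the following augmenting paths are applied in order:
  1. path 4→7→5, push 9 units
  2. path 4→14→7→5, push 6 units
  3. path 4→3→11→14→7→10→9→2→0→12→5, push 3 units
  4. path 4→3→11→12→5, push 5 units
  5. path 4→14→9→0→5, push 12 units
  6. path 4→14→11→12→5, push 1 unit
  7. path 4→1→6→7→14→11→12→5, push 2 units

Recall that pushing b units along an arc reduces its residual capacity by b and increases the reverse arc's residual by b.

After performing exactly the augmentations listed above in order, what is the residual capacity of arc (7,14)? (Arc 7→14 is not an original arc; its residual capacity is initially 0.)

Residual capacity of (7,14): 7

after path 1 (4→7→5, push 9): res(7,14)=0
after path 2 (4→14→7→5, push 6): res(7,14)=6
after path 3 (4→3→11→14→7→10→9→2→0→12→5, push 3): res(7,14)=9
after path 4 (4→3→11→12→5, push 5): res(7,14)=9
after path 5 (4→14→9→0→5, push 12): res(7,14)=9
after path 6 (4→14→11→12→5, push 1): res(7,14)=9
after path 7 (4→1→6→7→14→11→12→5, push 2): res(7,14)=7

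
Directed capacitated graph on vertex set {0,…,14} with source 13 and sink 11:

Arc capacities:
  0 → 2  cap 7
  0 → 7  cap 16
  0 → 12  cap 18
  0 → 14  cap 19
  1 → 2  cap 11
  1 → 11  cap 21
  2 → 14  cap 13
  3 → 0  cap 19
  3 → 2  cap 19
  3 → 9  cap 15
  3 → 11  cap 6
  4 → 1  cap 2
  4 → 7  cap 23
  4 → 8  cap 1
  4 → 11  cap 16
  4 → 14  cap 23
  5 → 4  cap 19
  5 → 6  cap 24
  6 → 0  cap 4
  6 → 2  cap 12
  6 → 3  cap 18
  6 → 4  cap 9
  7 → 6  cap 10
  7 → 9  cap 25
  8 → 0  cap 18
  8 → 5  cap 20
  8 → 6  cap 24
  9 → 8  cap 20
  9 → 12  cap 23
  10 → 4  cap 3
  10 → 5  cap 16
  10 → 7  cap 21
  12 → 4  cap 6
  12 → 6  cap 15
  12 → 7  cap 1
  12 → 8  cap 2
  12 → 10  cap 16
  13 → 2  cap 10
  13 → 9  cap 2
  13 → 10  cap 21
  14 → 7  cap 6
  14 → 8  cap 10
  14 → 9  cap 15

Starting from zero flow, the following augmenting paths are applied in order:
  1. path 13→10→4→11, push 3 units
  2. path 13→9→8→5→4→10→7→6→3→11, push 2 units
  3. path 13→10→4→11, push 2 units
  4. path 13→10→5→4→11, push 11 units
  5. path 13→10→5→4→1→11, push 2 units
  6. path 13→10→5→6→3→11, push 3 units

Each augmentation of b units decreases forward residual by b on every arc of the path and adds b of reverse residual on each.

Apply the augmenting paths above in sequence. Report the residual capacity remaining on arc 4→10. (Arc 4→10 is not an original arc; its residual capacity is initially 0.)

after path 1 (13→10→4→11, push 3): res(4,10)=3
after path 2 (13→9→8→5→4→10→7→6→3→11, push 2): res(4,10)=1
after path 3 (13→10→4→11, push 2): res(4,10)=3
after path 4 (13→10→5→4→11, push 11): res(4,10)=3
after path 5 (13→10→5→4→1→11, push 2): res(4,10)=3
after path 6 (13→10→5→6→3→11, push 3): res(4,10)=3

Residual capacity of (4,10): 3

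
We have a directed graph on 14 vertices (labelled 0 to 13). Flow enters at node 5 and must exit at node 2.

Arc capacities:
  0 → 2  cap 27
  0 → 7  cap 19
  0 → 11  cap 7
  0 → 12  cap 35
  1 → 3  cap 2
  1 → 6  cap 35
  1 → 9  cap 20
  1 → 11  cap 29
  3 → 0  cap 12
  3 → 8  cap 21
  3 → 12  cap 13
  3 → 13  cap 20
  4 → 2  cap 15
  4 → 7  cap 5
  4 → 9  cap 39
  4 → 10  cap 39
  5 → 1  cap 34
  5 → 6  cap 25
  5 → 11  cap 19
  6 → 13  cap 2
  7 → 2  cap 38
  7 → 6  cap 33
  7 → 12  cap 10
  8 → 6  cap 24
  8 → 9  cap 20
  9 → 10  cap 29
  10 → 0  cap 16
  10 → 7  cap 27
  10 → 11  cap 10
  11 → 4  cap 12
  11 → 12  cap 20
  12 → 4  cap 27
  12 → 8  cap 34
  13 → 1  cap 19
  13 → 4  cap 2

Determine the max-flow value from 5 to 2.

Maximum flow value: 55

augment #1: 5→11→4→2 bottleneck 12, total now 12
augment #2: 5→1→3→0→2 bottleneck 2, total now 14
augment #3: 5→6→13→4→2 bottleneck 2, total now 16
augment #4: 5→11→12→4→2 bottleneck 1, total now 17
augment #5: 5→1→9→10→0→2 bottleneck 16, total now 33
augment #6: 5→1→9→10→7→2 bottleneck 4, total now 37
augment #7: 5→11→12→4→7→2 bottleneck 5, total now 42
augment #8: 5→11→12→4→10→7→2 bottleneck 1, total now 43
augment #9: 5→1→11→12→4→10→7→2 bottleneck 12, total now 55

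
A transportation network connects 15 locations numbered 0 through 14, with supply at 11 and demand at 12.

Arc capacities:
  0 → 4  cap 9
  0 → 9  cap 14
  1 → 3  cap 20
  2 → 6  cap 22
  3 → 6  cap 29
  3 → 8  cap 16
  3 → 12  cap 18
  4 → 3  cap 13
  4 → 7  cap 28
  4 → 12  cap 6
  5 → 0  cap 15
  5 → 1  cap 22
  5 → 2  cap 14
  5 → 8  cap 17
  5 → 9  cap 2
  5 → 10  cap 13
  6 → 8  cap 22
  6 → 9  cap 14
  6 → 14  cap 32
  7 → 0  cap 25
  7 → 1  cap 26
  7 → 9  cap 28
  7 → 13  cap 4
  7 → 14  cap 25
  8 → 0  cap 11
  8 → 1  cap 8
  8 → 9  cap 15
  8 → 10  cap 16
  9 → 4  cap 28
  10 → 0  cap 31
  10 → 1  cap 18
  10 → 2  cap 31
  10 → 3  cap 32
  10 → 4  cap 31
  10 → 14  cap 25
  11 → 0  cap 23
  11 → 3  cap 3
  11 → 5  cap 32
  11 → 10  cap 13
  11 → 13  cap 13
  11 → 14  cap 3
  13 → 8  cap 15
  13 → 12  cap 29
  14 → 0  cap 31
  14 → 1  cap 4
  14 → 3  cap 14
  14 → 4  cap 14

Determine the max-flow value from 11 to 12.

augment #1: 11→3→12 bottleneck 3, total now 3
augment #2: 11→13→12 bottleneck 13, total now 16
augment #3: 11→0→4→12 bottleneck 6, total now 22
augment #4: 11→10→3→12 bottleneck 13, total now 35
augment #5: 11→14→3→12 bottleneck 2, total now 37
augment #6: 11→0→4→7→13→12 bottleneck 3, total now 40
augment #7: 11→14→4→7→13→12 bottleneck 1, total now 41

Maximum flow value: 41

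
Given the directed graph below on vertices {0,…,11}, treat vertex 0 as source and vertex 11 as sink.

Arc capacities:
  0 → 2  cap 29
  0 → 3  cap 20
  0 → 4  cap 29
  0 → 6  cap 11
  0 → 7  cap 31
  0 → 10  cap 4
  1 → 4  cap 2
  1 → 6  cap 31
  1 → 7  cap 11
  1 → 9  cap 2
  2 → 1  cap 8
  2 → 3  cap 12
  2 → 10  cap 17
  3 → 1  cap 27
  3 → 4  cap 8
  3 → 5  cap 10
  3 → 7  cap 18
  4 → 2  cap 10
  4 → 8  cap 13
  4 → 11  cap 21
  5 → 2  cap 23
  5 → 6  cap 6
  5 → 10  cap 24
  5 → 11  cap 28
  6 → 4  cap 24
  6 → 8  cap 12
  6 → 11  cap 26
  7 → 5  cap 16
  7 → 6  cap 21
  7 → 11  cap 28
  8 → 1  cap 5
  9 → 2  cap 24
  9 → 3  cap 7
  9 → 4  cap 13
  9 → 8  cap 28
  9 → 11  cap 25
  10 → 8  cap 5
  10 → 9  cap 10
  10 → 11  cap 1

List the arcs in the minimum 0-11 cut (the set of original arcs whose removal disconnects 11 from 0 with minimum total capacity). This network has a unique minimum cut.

Min-cut arcs: {(1,9), (3,5), (4,11), (6,11), (7,5), (7,11), (10,9), (10,11)} (total capacity 114)

augment #1: 0→4→11 push 21
augment #2: 0→6→11 push 11
augment #3: 0→7→11 push 28
augment #4: 0→10→11 push 1
augment #5: 0→3→5→11 push 10
augment #6: 0→7→5→11 push 3
augment #7: 0→10→9→11 push 3
augment #8: 0→2→1→6→11 push 8
augment #9: 0→2→10→9→11 push 7
augment #10: 0→3→1→6→11 push 7
augment #11: 0→3→1→9→11 push 2
augment #12: 0→3→7→5→11 push 1
augment #13: 0→2→3→7→5→11 push 12
max flow = 114; residual-reachable set from 0 gives S-side
cut edges (S→T): {(1,9), (3,5), (4,11), (6,11), (7,5), (7,11), (10,9), (10,11)} total cap 114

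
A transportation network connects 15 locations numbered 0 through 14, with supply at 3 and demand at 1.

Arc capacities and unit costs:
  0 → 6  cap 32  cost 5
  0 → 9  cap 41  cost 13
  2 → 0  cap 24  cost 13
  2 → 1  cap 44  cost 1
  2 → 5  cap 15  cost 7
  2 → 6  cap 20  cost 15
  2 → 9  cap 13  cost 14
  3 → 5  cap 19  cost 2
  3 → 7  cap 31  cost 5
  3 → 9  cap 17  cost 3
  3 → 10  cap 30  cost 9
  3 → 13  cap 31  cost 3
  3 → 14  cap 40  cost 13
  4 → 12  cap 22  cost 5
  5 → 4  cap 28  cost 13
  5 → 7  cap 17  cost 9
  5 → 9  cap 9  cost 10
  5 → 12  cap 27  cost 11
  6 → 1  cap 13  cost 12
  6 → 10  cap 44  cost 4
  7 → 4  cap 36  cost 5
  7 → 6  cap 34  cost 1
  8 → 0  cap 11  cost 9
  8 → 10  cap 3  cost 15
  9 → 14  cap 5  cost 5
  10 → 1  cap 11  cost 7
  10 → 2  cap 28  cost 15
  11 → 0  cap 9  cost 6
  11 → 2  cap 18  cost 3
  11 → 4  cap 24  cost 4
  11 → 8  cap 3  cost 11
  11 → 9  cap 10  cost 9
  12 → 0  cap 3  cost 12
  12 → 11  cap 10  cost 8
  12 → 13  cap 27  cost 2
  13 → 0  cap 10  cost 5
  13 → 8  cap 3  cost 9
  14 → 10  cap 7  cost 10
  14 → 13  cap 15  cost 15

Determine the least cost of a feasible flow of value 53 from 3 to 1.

shortest-cost path #1: 3→10→1 push 11 @ unit cost 16 (adds 176)
shortest-cost path #2: 3→7→6→1 push 13 @ unit cost 18 (adds 234)
shortest-cost path #3: 3→10→2→1 push 19 @ unit cost 25 (adds 475)
shortest-cost path #4: 3→5→12→11→2→1 push 10 @ unit cost 25 (adds 250)
total cost = 1135

Minimum cost for 53 units: 1135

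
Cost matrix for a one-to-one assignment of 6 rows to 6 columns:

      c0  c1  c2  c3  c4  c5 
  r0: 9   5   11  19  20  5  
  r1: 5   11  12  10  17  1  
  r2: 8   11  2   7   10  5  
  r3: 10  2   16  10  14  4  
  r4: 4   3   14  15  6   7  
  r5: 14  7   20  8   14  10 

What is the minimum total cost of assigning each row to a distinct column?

one of 2 optimal assignments: row0→col0 (cost 9), row1→col5 (cost 1), row2→col2 (cost 2), row3→col1 (cost 2), row4→col4 (cost 6), row5→col3 (cost 8)
total = 9 + 1 + 2 + 2 + 6 + 8 = 28

Minimum assignment cost: 28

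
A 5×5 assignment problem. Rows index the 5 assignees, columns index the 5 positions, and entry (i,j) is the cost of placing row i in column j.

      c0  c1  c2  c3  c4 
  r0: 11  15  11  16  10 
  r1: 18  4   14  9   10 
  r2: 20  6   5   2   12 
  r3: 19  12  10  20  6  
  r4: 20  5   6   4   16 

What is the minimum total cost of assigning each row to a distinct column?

Minimum assignment cost: 29

optimal assignment: row0→col0 (cost 11), row1→col1 (cost 4), row2→col3 (cost 2), row3→col4 (cost 6), row4→col2 (cost 6)
total = 11 + 4 + 2 + 6 + 6 = 29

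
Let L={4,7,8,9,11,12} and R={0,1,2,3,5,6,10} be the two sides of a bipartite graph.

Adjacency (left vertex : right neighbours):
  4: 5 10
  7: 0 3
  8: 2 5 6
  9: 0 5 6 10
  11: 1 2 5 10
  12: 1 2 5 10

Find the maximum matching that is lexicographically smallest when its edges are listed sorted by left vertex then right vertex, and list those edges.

|M| = 6 (so the lex-smallest maximum matching has 6 edges)
process left vertices in ascending order; for each, take the smallest-labelled available neighbour that still permits 6 edges overall, or leave it unmatched if none does
lex-smallest matching: {4-5, 7-0, 8-2, 9-6, 11-1, 12-10}

Lex-smallest maximum matching: {(4,5), (7,0), (8,2), (9,6), (11,1), (12,10)}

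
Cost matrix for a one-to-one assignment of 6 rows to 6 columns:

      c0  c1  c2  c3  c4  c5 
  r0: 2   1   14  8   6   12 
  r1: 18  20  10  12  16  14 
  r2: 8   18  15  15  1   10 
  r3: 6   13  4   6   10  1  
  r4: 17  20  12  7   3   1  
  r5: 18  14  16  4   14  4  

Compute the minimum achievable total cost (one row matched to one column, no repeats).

Minimum assignment cost: 23

optimal assignment: row0→col1 (cost 1), row1→col2 (cost 10), row2→col4 (cost 1), row3→col0 (cost 6), row4→col5 (cost 1), row5→col3 (cost 4)
total = 1 + 10 + 1 + 6 + 1 + 4 = 23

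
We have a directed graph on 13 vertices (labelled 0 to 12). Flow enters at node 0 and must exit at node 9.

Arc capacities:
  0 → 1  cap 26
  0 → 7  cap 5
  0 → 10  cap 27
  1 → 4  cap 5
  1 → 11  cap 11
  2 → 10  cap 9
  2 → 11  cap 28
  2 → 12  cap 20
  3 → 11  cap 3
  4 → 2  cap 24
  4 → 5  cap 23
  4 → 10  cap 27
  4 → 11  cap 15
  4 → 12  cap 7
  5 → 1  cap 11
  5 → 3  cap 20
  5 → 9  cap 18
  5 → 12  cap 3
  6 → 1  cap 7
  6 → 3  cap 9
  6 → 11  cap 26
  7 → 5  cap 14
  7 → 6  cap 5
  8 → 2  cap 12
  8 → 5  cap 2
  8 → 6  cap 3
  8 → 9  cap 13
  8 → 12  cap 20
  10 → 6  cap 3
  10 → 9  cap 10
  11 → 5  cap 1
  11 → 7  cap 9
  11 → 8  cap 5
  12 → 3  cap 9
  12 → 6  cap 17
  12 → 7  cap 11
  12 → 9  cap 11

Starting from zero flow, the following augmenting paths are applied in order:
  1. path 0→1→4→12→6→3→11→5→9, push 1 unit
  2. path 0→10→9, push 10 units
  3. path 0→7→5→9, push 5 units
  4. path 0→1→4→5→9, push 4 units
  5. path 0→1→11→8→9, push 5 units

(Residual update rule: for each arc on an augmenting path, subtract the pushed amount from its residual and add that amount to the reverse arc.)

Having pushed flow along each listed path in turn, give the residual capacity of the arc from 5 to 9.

after path 1 (0→1→4→12→6→3→11→5→9, push 1): res(5,9)=17
after path 2 (0→10→9, push 10): res(5,9)=17
after path 3 (0→7→5→9, push 5): res(5,9)=12
after path 4 (0→1→4→5→9, push 4): res(5,9)=8
after path 5 (0→1→11→8→9, push 5): res(5,9)=8

Residual capacity of (5,9): 8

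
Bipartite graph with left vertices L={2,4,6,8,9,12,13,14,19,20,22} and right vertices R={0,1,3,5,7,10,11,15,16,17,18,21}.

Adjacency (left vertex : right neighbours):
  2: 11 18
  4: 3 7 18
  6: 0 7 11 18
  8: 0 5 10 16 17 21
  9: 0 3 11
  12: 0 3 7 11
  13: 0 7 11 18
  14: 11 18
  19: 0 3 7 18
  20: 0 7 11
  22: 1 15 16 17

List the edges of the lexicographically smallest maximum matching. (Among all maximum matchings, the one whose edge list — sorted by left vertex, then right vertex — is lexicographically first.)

Lex-smallest maximum matching: {(2,11), (4,3), (6,0), (8,5), (12,7), (13,18), (22,1)}

|M| = 7 (so the lex-smallest maximum matching has 7 edges)
process left vertices in ascending order; for each, take the smallest-labelled available neighbour that still permits 7 edges overall, or leave it unmatched if none does
lex-smallest matching: {2-11, 4-3, 6-0, 8-5, 12-7, 13-18, 22-1}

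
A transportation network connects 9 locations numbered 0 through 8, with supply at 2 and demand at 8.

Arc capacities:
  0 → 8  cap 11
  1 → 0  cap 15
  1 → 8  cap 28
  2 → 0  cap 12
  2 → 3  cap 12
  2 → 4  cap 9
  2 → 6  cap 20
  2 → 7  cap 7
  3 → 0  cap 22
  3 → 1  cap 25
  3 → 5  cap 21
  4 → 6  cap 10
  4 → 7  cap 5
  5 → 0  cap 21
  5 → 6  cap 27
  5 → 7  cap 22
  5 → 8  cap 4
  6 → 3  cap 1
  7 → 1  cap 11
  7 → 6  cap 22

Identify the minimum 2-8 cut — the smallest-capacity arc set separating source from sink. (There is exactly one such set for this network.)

augment #1: 2→0→8 push 11
augment #2: 2→3→1→8 push 12
augment #3: 2→7→1→8 push 7
augment #4: 2→4→7→1→8 push 4
augment #5: 2→6→3→1→8 push 1
max flow = 35; residual-reachable set from 2 gives S-side
cut edges (S→T): {(0,8), (2,3), (6,3), (7,1)} total cap 35

Min-cut arcs: {(0,8), (2,3), (6,3), (7,1)} (total capacity 35)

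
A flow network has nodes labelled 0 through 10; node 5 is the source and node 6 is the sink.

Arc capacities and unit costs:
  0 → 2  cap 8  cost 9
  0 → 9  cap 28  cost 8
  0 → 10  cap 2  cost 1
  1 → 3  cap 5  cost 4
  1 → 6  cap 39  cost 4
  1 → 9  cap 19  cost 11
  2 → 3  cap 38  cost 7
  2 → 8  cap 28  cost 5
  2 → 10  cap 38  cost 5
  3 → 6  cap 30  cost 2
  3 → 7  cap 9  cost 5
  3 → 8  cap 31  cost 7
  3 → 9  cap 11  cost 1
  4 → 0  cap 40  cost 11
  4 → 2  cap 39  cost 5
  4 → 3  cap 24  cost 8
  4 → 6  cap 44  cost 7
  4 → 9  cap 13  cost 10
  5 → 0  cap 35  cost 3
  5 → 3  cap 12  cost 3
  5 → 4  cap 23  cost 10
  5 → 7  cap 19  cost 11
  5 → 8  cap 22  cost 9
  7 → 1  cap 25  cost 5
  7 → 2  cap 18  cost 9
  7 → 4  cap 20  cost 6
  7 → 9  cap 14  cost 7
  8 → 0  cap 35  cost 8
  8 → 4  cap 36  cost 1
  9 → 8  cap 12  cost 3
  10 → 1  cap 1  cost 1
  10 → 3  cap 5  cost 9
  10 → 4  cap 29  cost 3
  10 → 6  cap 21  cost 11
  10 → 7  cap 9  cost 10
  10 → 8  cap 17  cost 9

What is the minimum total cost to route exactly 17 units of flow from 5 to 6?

Minimum cost for 17 units: 134

shortest-cost path #1: 5→3→6 push 12 @ unit cost 5 (adds 60)
shortest-cost path #2: 5→0→10→1→6 push 1 @ unit cost 9 (adds 9)
shortest-cost path #3: 5→0→10→4→6 push 1 @ unit cost 14 (adds 14)
shortest-cost path #4: 5→4→6 push 3 @ unit cost 17 (adds 51)
total cost = 134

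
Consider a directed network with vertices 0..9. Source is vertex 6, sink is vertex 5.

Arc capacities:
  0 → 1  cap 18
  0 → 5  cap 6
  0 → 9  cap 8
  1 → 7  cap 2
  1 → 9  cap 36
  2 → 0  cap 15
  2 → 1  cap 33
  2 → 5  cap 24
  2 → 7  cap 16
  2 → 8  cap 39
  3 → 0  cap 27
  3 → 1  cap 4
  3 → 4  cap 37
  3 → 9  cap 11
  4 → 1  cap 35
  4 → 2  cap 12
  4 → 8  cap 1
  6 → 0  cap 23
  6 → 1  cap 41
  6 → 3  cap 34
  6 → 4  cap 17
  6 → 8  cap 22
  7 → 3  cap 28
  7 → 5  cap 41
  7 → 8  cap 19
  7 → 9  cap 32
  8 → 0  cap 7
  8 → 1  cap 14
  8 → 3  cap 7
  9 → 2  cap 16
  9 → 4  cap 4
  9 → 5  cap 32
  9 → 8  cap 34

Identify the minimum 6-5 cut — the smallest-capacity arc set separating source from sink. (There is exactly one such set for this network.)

augment #1: 6→0→5 push 6
augment #2: 6→0→9→5 push 8
augment #3: 6→1→7→5 push 2
augment #4: 6→1→9→5 push 24
augment #5: 6→4→2→5 push 12
augment #6: 6→1→9→2→5 push 12
augment #7: 6→3→9→2→7→5 push 4
max flow = 68; residual-reachable set from 6 gives S-side
cut edges (S→T): {(0,5), (1,7), (4,2), (9,2), (9,5)} total cap 68

Min-cut arcs: {(0,5), (1,7), (4,2), (9,2), (9,5)} (total capacity 68)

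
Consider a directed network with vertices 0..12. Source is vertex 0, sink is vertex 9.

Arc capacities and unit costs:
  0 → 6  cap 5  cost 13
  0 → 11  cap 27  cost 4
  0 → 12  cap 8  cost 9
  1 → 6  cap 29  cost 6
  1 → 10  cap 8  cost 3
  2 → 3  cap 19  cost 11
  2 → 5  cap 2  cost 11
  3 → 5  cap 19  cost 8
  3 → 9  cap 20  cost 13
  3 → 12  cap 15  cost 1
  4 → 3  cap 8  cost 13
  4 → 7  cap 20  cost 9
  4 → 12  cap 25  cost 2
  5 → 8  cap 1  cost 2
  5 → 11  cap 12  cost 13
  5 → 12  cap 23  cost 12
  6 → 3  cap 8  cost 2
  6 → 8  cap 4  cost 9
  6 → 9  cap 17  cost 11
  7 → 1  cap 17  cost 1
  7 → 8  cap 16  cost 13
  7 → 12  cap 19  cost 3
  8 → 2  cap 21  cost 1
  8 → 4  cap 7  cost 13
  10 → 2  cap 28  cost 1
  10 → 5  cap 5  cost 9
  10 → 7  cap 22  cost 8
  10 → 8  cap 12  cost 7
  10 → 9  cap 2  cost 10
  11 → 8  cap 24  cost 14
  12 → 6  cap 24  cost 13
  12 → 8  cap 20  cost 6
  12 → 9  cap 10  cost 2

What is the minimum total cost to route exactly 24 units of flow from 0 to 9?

Minimum cost for 24 units: 661

shortest-cost path #1: 0→12→9 push 8 @ unit cost 11 (adds 88)
shortest-cost path #2: 0→6→3→12→9 push 2 @ unit cost 18 (adds 36)
shortest-cost path #3: 0→6→9 push 3 @ unit cost 24 (adds 72)
shortest-cost path #4: 0→11→8→2→3→6→9 push 2 @ unit cost 39 (adds 78)
shortest-cost path #5: 0→11→8→2→3→9 push 9 @ unit cost 43 (adds 387)
total cost = 661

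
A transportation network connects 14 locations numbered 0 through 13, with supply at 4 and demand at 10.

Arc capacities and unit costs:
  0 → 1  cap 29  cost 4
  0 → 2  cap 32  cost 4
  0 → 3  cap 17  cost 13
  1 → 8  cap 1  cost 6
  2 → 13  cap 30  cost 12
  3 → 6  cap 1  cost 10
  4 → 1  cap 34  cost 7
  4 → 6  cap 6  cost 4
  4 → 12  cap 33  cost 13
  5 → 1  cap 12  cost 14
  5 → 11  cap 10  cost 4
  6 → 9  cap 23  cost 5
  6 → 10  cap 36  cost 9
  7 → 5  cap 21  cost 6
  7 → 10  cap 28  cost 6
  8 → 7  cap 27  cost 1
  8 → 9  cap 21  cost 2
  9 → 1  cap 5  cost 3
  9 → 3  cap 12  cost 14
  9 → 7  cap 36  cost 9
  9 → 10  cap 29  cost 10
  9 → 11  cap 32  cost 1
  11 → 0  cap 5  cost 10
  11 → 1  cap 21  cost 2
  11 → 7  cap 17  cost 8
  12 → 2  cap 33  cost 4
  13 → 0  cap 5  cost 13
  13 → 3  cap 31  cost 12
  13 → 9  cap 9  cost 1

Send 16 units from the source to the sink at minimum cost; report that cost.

Minimum cost for 16 units: 458

shortest-cost path #1: 4→6→10 push 6 @ unit cost 13 (adds 78)
shortest-cost path #2: 4→1→8→7→10 push 1 @ unit cost 20 (adds 20)
shortest-cost path #3: 4→12→2→13→9→10 push 9 @ unit cost 40 (adds 360)
total cost = 458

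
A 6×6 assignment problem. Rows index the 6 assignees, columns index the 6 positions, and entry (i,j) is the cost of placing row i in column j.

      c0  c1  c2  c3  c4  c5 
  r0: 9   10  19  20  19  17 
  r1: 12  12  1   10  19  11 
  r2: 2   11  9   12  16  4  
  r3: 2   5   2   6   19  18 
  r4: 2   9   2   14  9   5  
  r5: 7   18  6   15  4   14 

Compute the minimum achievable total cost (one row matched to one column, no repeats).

Minimum assignment cost: 27

optimal assignment: row0→col1 (cost 10), row1→col2 (cost 1), row2→col5 (cost 4), row3→col3 (cost 6), row4→col0 (cost 2), row5→col4 (cost 4)
total = 10 + 1 + 4 + 6 + 2 + 4 = 27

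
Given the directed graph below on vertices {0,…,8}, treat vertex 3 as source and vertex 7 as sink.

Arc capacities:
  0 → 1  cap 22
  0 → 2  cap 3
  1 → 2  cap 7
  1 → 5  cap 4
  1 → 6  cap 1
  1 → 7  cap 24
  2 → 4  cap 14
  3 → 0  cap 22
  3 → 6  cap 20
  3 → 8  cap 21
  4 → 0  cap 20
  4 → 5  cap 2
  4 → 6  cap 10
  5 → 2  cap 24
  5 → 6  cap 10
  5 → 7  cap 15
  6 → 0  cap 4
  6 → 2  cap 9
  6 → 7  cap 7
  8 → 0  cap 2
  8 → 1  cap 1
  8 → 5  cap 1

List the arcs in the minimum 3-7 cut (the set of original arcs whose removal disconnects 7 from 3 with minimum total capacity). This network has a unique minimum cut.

augment #1: 3→6→7 push 7
augment #2: 3→0→1→7 push 22
augment #3: 3→8→1→7 push 1
augment #4: 3→8→5→7 push 1
augment #5: 3→6→2→4→5→7 push 2
max flow = 33; residual-reachable set from 3 gives S-side
cut edges (S→T): {(0,1), (4,5), (6,7), (8,1), (8,5)} total cap 33

Min-cut arcs: {(0,1), (4,5), (6,7), (8,1), (8,5)} (total capacity 33)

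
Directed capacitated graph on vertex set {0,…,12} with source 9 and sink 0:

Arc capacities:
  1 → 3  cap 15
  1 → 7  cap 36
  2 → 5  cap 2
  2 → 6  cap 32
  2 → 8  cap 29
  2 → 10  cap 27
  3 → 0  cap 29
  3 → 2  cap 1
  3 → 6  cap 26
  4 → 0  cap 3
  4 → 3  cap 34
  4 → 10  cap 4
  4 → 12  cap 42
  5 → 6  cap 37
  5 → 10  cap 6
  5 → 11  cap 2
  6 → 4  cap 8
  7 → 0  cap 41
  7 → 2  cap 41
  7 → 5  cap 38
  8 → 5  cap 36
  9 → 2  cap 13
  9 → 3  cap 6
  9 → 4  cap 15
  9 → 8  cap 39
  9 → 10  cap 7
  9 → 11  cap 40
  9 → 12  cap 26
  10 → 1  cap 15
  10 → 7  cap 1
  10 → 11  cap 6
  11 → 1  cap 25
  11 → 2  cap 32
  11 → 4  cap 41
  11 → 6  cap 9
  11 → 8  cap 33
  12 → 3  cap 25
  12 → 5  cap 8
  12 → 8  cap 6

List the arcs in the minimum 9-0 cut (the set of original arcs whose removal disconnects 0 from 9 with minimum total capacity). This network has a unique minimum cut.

Min-cut arcs: {(1,7), (3,0), (4,0), (10,7)} (total capacity 69)

augment #1: 9→3→0 push 6
augment #2: 9→4→0 push 3
augment #3: 9→4→3→0 push 12
augment #4: 9→10→7→0 push 1
augment #5: 9→12→3→0 push 11
augment #6: 9→10→1→7→0 push 6
augment #7: 9→11→1→7→0 push 25
augment #8: 9→2→10→1→7→0 push 5
max flow = 69; residual-reachable set from 9 gives S-side
cut edges (S→T): {(1,7), (3,0), (4,0), (10,7)} total cap 69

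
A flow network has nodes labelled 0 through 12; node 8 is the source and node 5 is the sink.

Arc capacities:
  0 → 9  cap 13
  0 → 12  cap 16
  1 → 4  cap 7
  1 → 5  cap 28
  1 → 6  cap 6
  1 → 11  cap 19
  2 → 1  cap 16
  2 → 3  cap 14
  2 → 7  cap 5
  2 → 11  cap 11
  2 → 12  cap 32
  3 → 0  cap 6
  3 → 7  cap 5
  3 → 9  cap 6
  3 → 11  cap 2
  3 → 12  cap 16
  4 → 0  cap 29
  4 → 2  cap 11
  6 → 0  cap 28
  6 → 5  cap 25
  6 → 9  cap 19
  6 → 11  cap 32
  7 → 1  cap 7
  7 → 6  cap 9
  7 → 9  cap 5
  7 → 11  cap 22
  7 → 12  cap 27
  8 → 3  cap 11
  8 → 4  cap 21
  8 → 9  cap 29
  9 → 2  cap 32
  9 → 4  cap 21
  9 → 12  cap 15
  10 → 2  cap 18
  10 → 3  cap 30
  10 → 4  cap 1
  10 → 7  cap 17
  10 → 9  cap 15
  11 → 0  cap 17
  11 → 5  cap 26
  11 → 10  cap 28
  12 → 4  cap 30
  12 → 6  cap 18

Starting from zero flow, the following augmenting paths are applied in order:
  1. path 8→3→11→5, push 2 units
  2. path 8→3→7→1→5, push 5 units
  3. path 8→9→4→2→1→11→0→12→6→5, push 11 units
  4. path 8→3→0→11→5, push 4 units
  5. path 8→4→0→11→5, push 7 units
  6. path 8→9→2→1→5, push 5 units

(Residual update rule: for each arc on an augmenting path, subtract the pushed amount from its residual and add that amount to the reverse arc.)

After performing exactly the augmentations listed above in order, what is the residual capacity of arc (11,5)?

after path 1 (8→3→11→5, push 2): res(11,5)=24
after path 2 (8→3→7→1→5, push 5): res(11,5)=24
after path 3 (8→9→4→2→1→11→0→12→6→5, push 11): res(11,5)=24
after path 4 (8→3→0→11→5, push 4): res(11,5)=20
after path 5 (8→4→0→11→5, push 7): res(11,5)=13
after path 6 (8→9→2→1→5, push 5): res(11,5)=13

Residual capacity of (11,5): 13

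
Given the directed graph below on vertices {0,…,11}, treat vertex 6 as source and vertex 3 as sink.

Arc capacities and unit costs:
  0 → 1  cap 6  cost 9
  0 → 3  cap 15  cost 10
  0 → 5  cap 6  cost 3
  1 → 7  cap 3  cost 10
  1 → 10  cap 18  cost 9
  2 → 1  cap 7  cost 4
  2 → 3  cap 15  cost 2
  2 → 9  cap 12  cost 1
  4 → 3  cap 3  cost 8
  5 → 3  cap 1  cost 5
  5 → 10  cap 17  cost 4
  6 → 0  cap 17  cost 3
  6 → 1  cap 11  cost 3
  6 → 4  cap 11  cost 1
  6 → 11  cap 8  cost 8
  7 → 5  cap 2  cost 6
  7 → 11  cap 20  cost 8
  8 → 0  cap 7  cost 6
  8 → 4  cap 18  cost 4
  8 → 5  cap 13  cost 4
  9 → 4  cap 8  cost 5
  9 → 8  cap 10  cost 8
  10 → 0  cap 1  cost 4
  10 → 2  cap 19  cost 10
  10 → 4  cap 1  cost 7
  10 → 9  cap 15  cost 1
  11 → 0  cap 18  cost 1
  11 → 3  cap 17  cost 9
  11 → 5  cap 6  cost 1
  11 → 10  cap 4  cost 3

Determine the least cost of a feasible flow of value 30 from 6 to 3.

Minimum cost for 30 units: 439

shortest-cost path #1: 6→4→3 push 3 @ unit cost 9 (adds 27)
shortest-cost path #2: 6→0→5→3 push 1 @ unit cost 11 (adds 11)
shortest-cost path #3: 6→0→3 push 15 @ unit cost 13 (adds 195)
shortest-cost path #4: 6→11→3 push 8 @ unit cost 17 (adds 136)
shortest-cost path #5: 6→0→5→10→2→3 push 1 @ unit cost 22 (adds 22)
shortest-cost path #6: 6→1→10→2→3 push 2 @ unit cost 24 (adds 48)
total cost = 439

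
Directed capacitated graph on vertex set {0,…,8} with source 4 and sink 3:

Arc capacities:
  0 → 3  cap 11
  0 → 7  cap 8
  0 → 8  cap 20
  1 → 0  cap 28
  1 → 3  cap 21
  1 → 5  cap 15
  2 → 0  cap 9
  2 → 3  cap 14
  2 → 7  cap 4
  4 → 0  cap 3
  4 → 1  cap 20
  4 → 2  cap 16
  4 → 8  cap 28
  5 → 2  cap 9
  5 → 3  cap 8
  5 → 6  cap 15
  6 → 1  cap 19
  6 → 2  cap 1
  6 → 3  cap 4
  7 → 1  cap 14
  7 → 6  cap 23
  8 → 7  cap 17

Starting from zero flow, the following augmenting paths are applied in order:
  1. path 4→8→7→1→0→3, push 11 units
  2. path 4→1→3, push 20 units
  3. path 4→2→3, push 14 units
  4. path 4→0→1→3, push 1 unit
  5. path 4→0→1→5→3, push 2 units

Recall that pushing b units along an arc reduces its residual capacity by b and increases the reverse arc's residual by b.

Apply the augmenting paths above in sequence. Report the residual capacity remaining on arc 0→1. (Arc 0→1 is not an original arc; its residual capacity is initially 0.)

after path 1 (4→8→7→1→0→3, push 11): res(0,1)=11
after path 2 (4→1→3, push 20): res(0,1)=11
after path 3 (4→2→3, push 14): res(0,1)=11
after path 4 (4→0→1→3, push 1): res(0,1)=10
after path 5 (4→0→1→5→3, push 2): res(0,1)=8

Residual capacity of (0,1): 8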